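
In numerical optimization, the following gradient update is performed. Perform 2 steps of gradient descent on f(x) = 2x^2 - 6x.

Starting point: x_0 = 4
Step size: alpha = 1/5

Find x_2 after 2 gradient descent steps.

f(x) = 2x^2 - 6x, f'(x) = 4x + (-6)
Step 1: f'(4) = 10, x_1 = 4 - 1/5 * 10 = 2
Step 2: f'(2) = 2, x_2 = 2 - 1/5 * 2 = 8/5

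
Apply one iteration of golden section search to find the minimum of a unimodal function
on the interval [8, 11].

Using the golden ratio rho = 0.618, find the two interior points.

Golden section search on [8, 11].
Golden ratio rho = 0.618 (approx).
Interior points:
  x_1 = 8 + (1-0.618)*3 = 9.1460
  x_2 = 8 + 0.618*3 = 9.8540
Compare f(x_1) and f(x_2) to determine which subinterval to keep.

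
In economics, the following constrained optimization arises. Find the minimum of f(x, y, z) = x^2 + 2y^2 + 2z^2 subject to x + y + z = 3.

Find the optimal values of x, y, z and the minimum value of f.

Using Lagrange multipliers on f = x^2 + 2y^2 + 2z^2 with constraint x + y + z = 3:
Conditions: 2*1*x = lambda, 2*2*y = lambda, 2*2*z = lambda
So x = lambda/2, y = lambda/4, z = lambda/4
Substituting into constraint: lambda * (1) = 3
lambda = 3
x = 3/2, y = 3/4, z = 3/4
Minimum value = 9/2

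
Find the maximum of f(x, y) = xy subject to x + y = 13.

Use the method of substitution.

Substitute y = 13 - x into f(x,y) = xy:
g(x) = x(13 - x) = 13x - x^2
g'(x) = 13 - 2x = 0  =>  x = 13/2
y = 13 - 13/2 = 13/2
Maximum value = (13/2) * (13/2) = 169/4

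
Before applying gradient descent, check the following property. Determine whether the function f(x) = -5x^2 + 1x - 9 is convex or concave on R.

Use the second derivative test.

f(x) = -5x^2 + 1x - 9
f'(x) = -10x + 1
f''(x) = -10
Since f''(x) = -10 < 0 for all x, f is concave on R.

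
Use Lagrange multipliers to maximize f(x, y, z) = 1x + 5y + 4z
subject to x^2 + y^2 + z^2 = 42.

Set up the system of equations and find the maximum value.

Lagrange conditions: 1 = 2*lambda*x, 5 = 2*lambda*y, 4 = 2*lambda*z
So x:1 = y:5 = z:4, i.e. x = 1t, y = 5t, z = 4t
Constraint: t^2*(1^2 + 5^2 + 4^2) = 42
  t^2 * 42 = 42  =>  t = sqrt(1)
Maximum = 1*1t + 5*5t + 4*4t = 42*sqrt(1) = 42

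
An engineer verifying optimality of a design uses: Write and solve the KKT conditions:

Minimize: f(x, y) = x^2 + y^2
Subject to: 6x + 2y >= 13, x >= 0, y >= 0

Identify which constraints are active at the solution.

KKT conditions for min x^2 + y^2 s.t. 6x + 2y >= 13, x >= 0, y >= 0:
Stationarity: 2x = mu*6 + mu_x, 2y = mu*2 + mu_y, with mu, mu_x, mu_y >= 0
Complementary slackness: mu*(6x + 2y - 13) = 0, mu_x*x = 0, mu_y*y = 0
(0, 0) is infeasible (6*0 + 2*0 < 13), so if mu = 0 stationarity would force x = mu_x/2 >= 0, y = mu_y/2 >= 0 with mu_x*x = mu_y*y = 0, i.e. x = y = 0: contradiction. Hence mu > 0 and 6x + 2y = 13 is active.
Try x > 0, y > 0 (so mu_x = mu_y = 0): x = 6*mu/2, y = 2*mu/2
Substitute: 6*(6*mu/2) + 2*(2*mu/2) = 13
  mu*40/2 = 13 => mu = 13/20
x* = 39/20 > 0, y* = 13/20 > 0, consistent with mu_x = mu_y = 0.
f is convex and the constraints are linear, so this KKT point is the global minimum.
f* = 169/40
Active constraints: 6x + 2y >= 13 (holds with equality, mu = 13/20 > 0); x >= 0 and y >= 0 are inactive (mu_x = mu_y = 0).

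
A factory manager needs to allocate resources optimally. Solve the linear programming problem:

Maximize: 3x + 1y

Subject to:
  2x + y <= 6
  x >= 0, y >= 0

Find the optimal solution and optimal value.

The feasible region has vertices at [(0, 0), (3, 0), (0, 6)].
Checking objective 3x + 1y at each vertex:
  (0, 0): 3*0 + 1*0 = 0
  (3, 0): 3*3 + 1*0 = 9
  (0, 6): 3*0 + 1*6 = 6
Maximum is 9 at (3, 0).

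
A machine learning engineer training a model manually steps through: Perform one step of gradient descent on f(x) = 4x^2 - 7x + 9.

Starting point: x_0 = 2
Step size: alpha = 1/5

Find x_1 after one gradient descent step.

f(x) = 4x^2 - 7x + 9
f'(x) = 8x - 7
f'(2) = 8*2 + (-7) = 9
x_1 = x_0 - alpha * f'(x_0) = 2 - 1/5 * 9 = 1/5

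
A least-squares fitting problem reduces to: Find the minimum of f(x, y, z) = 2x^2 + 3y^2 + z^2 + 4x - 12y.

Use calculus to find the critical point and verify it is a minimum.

f(x,y,z) = 2x^2 + 3y^2 + z^2 + 4x - 12y
df/dx = 4x + (4) = 0 => x = -1
df/dy = 6y + (-12) = 0 => y = 2
df/dz = 2z + (0) = 0 => z = 0
f(-1,2,0) = 2*(-1)^2 + 3*(2)^2 + 1*(0)^2 + 4*(-1) + -12*(2) = -14
Hessian is diagonal with entries 4, 6, 2 > 0, confirmed minimum.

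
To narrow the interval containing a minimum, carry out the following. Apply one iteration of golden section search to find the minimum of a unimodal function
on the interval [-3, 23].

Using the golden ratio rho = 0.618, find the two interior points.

Golden section search on [-3, 23].
Golden ratio rho = 0.618 (approx).
Interior points:
  x_1 = -3 + (1-0.618)*26 = 6.9320
  x_2 = -3 + 0.618*26 = 13.0680
Compare f(x_1) and f(x_2) to determine which subinterval to keep.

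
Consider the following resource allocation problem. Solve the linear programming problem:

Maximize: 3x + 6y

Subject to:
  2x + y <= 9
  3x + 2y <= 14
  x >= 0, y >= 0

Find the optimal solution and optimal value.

Feasible vertices: (0, 0), (0, 7), (4, 1), (9/2, 0)
Objective 3x + 6y at each:
  (0, 0): 0
  (0, 7): 42
  (4, 1): 18
  (9/2, 0): 27/2
Maximum is 42 at (0, 7).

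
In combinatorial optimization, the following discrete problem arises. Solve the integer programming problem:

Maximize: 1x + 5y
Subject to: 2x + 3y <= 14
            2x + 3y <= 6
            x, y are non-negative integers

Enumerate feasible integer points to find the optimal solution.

Constraint 1: 2x + 3y <= 14
Constraint 2: 2x + 3y <= 6
Feasible x range (need y >= 0): 0 <= x <= min(14/2, 6/2) => x in {0, ..., 3}.
Enumerate feasible integer points row by row (the coefficient of y is 5 > 0, so for each x the largest feasible y gives the best value):
  x = 0: y <= min((14 - 2*0)/3, (6 - 2*0)/3) => y in {0, ..., 2}; best 1*0 + 5*2 = 10
  x = 1: y <= min((14 - 2*1)/3, (6 - 2*1)/3) => y in {0, ..., 1}; best 1*1 + 5*1 = 6
  x = 2: y <= min((14 - 2*2)/3, (6 - 2*2)/3) => y in {0}; best 1*2 + 5*0 = 2
  x = 3: y <= min((14 - 2*3)/3, (6 - 2*3)/3) => y in {0}; best 1*3 + 5*0 = 3
The maximum 1x + 5y = 10 is achieved at x = 0, y = 2.
Check: 2*0 + 3*2 = 6 <= 14 and 2*0 + 3*2 = 6 <= 6.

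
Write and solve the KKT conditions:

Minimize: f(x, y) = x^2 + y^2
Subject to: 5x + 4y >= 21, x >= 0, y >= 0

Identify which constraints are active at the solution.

KKT conditions for min x^2 + y^2 s.t. 5x + 4y >= 21, x >= 0, y >= 0:
Stationarity: 2x = mu*5 + mu_x, 2y = mu*4 + mu_y, with mu, mu_x, mu_y >= 0
Complementary slackness: mu*(5x + 4y - 21) = 0, mu_x*x = 0, mu_y*y = 0
(0, 0) is infeasible (5*0 + 4*0 < 21), so if mu = 0 stationarity would force x = mu_x/2 >= 0, y = mu_y/2 >= 0 with mu_x*x = mu_y*y = 0, i.e. x = y = 0: contradiction. Hence mu > 0 and 5x + 4y = 21 is active.
Try x > 0, y > 0 (so mu_x = mu_y = 0): x = 5*mu/2, y = 4*mu/2
Substitute: 5*(5*mu/2) + 4*(4*mu/2) = 21
  mu*41/2 = 21 => mu = 42/41
x* = 105/41 > 0, y* = 84/41 > 0, consistent with mu_x = mu_y = 0.
f is convex and the constraints are linear, so this KKT point is the global minimum.
f* = 441/41
Active constraints: 5x + 4y >= 21 (holds with equality, mu = 42/41 > 0); x >= 0 and y >= 0 are inactive (mu_x = mu_y = 0).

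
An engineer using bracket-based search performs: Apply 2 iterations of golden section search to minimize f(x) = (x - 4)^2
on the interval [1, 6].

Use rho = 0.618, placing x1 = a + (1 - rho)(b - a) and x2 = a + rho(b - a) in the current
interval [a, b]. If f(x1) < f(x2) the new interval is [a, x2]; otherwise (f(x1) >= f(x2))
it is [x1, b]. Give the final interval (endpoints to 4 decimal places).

Golden section search for min of f(x) = (x - 4)^2 on [1, 6].
Each step: x1 = a + (1 - rho)(b - a), x2 = a + rho(b - a); if f(x1) < f(x2) keep [a, x2], otherwise keep [x1, b].
Step 1: [1.0000, 6.0000], x1=2.9100 (f=1.1881), x2=4.0900 (f=0.0081); f(x1) > f(x2) => keep [2.9100, 6.0000]
Step 2: [2.9100, 6.0000], x1=4.0904 (f=0.0082), x2=4.8196 (f=0.6718); f(x1) < f(x2) => keep [2.9100, 4.8196]
Final interval: [2.9100, 4.8196]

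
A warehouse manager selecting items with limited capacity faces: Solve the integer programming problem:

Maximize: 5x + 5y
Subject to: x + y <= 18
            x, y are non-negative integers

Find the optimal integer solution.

Objective: 5x + 5y, constraint: x + y <= 18
Coefficient of x is 5 >= coefficient of y is 5, so allocate the entire budget to x.
Optimal: x = 18, y = 0, value = 90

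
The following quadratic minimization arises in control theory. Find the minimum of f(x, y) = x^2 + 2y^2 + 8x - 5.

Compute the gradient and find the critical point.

f(x,y) = x^2 + 2y^2 + 8x - 5
df/dx = 2x + (8) = 0  =>  x = -4
df/dy = 4y + (0) = 0  =>  y = 0
f(-4, 0) = 1*(-4)^2 + 2*(0)^2 + 8*(-4) + -5 = -21
Hessian is diagonal with entries 2, 4 > 0, so this is a minimum.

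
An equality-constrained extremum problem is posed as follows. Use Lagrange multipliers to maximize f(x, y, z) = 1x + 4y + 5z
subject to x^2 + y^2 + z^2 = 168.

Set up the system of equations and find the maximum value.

Lagrange conditions: 1 = 2*lambda*x, 4 = 2*lambda*y, 5 = 2*lambda*z
So x:1 = y:4 = z:5, i.e. x = 1t, y = 4t, z = 5t
Constraint: t^2*(1^2 + 4^2 + 5^2) = 168
  t^2 * 42 = 168  =>  t = sqrt(4)
Maximum = 1*1t + 4*4t + 5*5t = 42*sqrt(4) = 84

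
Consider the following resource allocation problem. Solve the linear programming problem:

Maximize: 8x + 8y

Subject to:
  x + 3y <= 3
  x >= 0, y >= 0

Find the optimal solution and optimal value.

The feasible region has vertices at [(0, 0), (3, 0), (0, 1)].
Checking objective 8x + 8y at each vertex:
  (0, 0): 8*0 + 8*0 = 0
  (3, 0): 8*3 + 8*0 = 24
  (0, 1): 8*0 + 8*1 = 8
Maximum is 24 at (3, 0).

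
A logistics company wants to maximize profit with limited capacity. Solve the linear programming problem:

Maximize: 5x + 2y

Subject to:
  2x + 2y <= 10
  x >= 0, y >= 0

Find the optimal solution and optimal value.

The feasible region has vertices at [(0, 0), (5, 0), (0, 5)].
Checking objective 5x + 2y at each vertex:
  (0, 0): 5*0 + 2*0 = 0
  (5, 0): 5*5 + 2*0 = 25
  (0, 5): 5*0 + 2*5 = 10
Maximum is 25 at (5, 0).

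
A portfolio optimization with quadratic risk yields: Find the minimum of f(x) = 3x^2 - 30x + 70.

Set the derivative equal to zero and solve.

f(x) = 3x^2 - 30x + 70
f'(x) = 6x + (-30) = 0
x = 30/6 = 5
f(5) = -5
Since f''(x) = 6 > 0, this is a minimum.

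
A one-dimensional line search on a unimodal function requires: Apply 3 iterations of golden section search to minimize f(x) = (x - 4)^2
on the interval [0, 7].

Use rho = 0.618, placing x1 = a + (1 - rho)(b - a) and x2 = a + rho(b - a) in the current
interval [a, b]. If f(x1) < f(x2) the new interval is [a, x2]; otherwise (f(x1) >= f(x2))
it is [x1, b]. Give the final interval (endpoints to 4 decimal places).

Golden section search for min of f(x) = (x - 4)^2 on [0, 7].
Each step: x1 = a + (1 - rho)(b - a), x2 = a + rho(b - a); if f(x1) < f(x2) keep [a, x2], otherwise keep [x1, b].
Step 1: [0.0000, 7.0000], x1=2.6740 (f=1.7583), x2=4.3260 (f=0.1063); f(x1) > f(x2) => keep [2.6740, 7.0000]
Step 2: [2.6740, 7.0000], x1=4.3265 (f=0.1066), x2=5.3475 (f=1.8157); f(x1) < f(x2) => keep [2.6740, 5.3475]
Step 3: [2.6740, 5.3475], x1=3.6953 (f=0.0929), x2=4.3262 (f=0.1064); f(x1) < f(x2) => keep [2.6740, 4.3262]
Final interval: [2.6740, 4.3262]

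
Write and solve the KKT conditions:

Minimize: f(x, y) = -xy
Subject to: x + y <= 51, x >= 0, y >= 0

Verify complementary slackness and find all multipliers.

Problem: min -xy s.t. x + y <= 51 (multiplier lambda), x >= 0 (mu_x), y >= 0 (mu_y)
KKT stationarity: -y + lambda - mu_x = 0, -x + lambda - mu_y = 0, with lambda, mu_x, mu_y >= 0
Complementary slackness: lambda*(x + y - 51) = 0, mu_x*x = 0, mu_y*y = 0
If lambda = 0: y = -mu_x <= 0 and x = -mu_y <= 0 force x = y = 0 with f = 0; but x = y = 51/2 is feasible with f = -2601/4 < 0, so this is not the minimum. Hence lambda > 0 and x + y = 51.
Try x > 0, y > 0 (so mu_x = mu_y = 0): y = lambda, x = lambda => x = y = lambda
x + y = 51 => 2*lambda = 51 => lambda = 51/2
x* = y* = 51/2 > 0, consistent with mu_x = mu_y = 0.
(Any feasible point with x = 0 or y = 0 has f = 0 > -2601/4, so the minimum is not on those boundaries.)
min(-xy) = -2601/4 (i.e. max xy = 2601/4)
Multipliers: lambda = 51/2, mu_x = 0, mu_y = 0
Complementary slackness: lambda*(x + y - 51) = 51/2*(51/2 + 51/2 - 51) = 0, mu_x*x = 0*51/2 = 0, mu_y*y = 0*51/2 = 0. Satisfied.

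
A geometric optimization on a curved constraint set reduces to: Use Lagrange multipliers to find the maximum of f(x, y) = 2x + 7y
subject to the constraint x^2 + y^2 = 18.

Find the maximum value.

Set up Lagrange conditions: grad f = lambda * grad g
  2 = 2*lambda*x
  7 = 2*lambda*y
From these: x/y = 2/7, so x = 2t, y = 7t for some t.
Substitute into constraint: (2t)^2 + (7t)^2 = 18
  t^2 * 53 = 18
  t = sqrt(18/53)
Maximum = 2*x + 7*y = (2^2 + 7^2)*t = 53 * sqrt(18/53) = sqrt(954)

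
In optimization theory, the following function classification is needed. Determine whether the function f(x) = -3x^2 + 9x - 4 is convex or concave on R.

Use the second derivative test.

f(x) = -3x^2 + 9x - 4
f'(x) = -6x + 9
f''(x) = -6
Since f''(x) = -6 < 0 for all x, f is concave on R.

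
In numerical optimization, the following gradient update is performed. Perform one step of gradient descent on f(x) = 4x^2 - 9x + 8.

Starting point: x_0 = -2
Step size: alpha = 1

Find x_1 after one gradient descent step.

f(x) = 4x^2 - 9x + 8
f'(x) = 8x - 9
f'(-2) = 8*-2 + (-9) = -25
x_1 = x_0 - alpha * f'(x_0) = -2 - 1 * -25 = 23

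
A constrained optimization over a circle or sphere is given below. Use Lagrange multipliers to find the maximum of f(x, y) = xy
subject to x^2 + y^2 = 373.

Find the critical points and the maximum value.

Lagrange conditions: y = 2*lambda*x and x = 2*lambda*y
If x = 0 then y = 0, violating the constraint, so x, y != 0.
Dividing: y/x = x/y => x^2 = y^2 => y = x or y = -x
Constraint: 2x^2 = 373 => x^2 = 373/2 => x = +/-sqrt(373/2)
Critical points: (sqrt(373/2), sqrt(373/2)), (-sqrt(373/2), -sqrt(373/2)), (sqrt(373/2), -sqrt(373/2)), (-sqrt(373/2), sqrt(373/2))
  y = x:  xy = x^2 = 373/2  at (sqrt(373/2), sqrt(373/2)) and (-sqrt(373/2), -sqrt(373/2))
  y = -x: xy = -x^2 = -373/2 at (sqrt(373/2), -sqrt(373/2)) and (-sqrt(373/2), sqrt(373/2))
Maximum xy = 373/2 at (sqrt(373/2), sqrt(373/2)) and (-sqrt(373/2), -sqrt(373/2))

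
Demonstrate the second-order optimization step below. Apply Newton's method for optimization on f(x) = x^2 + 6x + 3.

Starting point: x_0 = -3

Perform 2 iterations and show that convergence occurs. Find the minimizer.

f(x) = x^2 + 6x + 3, f'(x) = 2x + (6), f''(x) = 2
Step 1: f'(-3) = 0, x_1 = -3 - 0/2 = -3
Step 2: f'(-3) = 0, x_2 = -3 (converged)
Newton's method converges in 1 step for quadratics.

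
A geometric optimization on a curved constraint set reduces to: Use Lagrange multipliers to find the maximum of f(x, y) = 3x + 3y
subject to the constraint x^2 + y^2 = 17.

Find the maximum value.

Set up Lagrange conditions: grad f = lambda * grad g
  3 = 2*lambda*x
  3 = 2*lambda*y
From these: x/y = 3/3, so x = 3t, y = 3t for some t.
Substitute into constraint: (3t)^2 + (3t)^2 = 17
  t^2 * 18 = 17
  t = sqrt(17/18)
Maximum = 3*x + 3*y = (3^2 + 3^2)*t = 18 * sqrt(17/18) = sqrt(306)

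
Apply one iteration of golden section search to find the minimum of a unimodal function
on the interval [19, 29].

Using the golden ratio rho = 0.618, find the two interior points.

Golden section search on [19, 29].
Golden ratio rho = 0.618 (approx).
Interior points:
  x_1 = 19 + (1-0.618)*10 = 22.8200
  x_2 = 19 + 0.618*10 = 25.1800
Compare f(x_1) and f(x_2) to determine which subinterval to keep.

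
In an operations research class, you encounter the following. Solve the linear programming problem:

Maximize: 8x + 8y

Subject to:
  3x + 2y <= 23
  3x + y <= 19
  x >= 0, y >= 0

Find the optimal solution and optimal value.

Feasible vertices: (0, 0), (0, 23/2), (5, 4), (19/3, 0)
Objective 8x + 8y at each:
  (0, 0): 0
  (0, 23/2): 92
  (5, 4): 72
  (19/3, 0): 152/3
Maximum is 92 at (0, 23/2).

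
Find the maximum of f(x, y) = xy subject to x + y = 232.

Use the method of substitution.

Substitute y = 232 - x into f(x,y) = xy:
g(x) = x(232 - x) = 232x - x^2
g'(x) = 232 - 2x = 0  =>  x = 116
y = 232 - 116 = 116
Maximum value = 116 * 116 = 13456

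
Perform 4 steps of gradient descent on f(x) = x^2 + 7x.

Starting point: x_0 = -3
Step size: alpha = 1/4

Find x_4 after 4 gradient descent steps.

f(x) = x^2 + 7x, f'(x) = 2x + (7)
Step 1: f'(-3) = 1, x_1 = -3 - 1/4 * 1 = -13/4
Step 2: f'(-13/4) = 1/2, x_2 = -13/4 - 1/4 * 1/2 = -27/8
Step 3: f'(-27/8) = 1/4, x_3 = -27/8 - 1/4 * 1/4 = -55/16
Step 4: f'(-55/16) = 1/8, x_4 = -55/16 - 1/4 * 1/8 = -111/32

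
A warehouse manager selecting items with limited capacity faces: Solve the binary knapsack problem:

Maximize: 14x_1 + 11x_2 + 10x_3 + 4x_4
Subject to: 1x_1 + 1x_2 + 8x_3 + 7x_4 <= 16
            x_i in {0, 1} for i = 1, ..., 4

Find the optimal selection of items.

Items: item 1 (v=14, w=1), item 2 (v=11, w=1), item 3 (v=10, w=8), item 4 (v=4, w=7)
Capacity: 16
Checking all 16 subsets (w = total weight, v = total value):
  {}: w = 0, v = 0
  {1}: w = 1, v = 14
  {2}: w = 1, v = 11
  {3}: w = 8, v = 10
  {4}: w = 7, v = 4
  {1, 2}: w = 2, v = 25
  {1, 3}: w = 9, v = 24
  {1, 4}: w = 8, v = 18
  {2, 3}: w = 9, v = 21
  {2, 4}: w = 8, v = 15
  {3, 4}: w = 15, v = 14
  {1, 2, 3}: w = 10, v = 35
  {1, 2, 4}: w = 9, v = 29
  {1, 3, 4}: w = 16, v = 28
  {2, 3, 4}: w = 16, v = 25
  {1, 2, 3, 4}: w = 17 > 16, infeasible
Best feasible subset: items [1, 2, 3]
Total weight: 10 <= 16, total value: 35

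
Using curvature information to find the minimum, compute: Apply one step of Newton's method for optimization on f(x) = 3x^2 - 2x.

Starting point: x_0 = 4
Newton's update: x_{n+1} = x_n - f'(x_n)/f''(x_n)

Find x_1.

f(x) = 3x^2 - 2x
f'(x) = 6x + (-2), f''(x) = 6
Newton step: x_1 = x_0 - f'(x_0)/f''(x_0)
f'(4) = 22
x_1 = 4 - 22/6 = 1/3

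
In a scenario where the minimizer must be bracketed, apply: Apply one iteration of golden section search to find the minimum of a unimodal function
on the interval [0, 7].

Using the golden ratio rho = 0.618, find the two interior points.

Golden section search on [0, 7].
Golden ratio rho = 0.618 (approx).
Interior points:
  x_1 = 0 + (1-0.618)*7 = 2.6740
  x_2 = 0 + 0.618*7 = 4.3260
Compare f(x_1) and f(x_2) to determine which subinterval to keep.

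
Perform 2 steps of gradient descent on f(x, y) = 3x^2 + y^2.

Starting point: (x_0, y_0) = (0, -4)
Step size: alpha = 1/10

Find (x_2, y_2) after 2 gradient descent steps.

f(x,y) = 3x^2 + y^2
grad_x = 6x + 0y, grad_y = 2y + 0x
Step 1: grad = (0, -8), (0, -16/5)
Step 2: grad = (0, -32/5), (0, -64/25)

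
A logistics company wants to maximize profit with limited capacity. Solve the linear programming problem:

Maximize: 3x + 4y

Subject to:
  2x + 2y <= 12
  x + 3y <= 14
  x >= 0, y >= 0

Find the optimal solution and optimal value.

Feasible vertices: (0, 0), (0, 14/3), (2, 4), (6, 0)
Objective 3x + 4y at each:
  (0, 0): 0
  (0, 14/3): 56/3
  (2, 4): 22
  (6, 0): 18
Maximum is 22 at (2, 4).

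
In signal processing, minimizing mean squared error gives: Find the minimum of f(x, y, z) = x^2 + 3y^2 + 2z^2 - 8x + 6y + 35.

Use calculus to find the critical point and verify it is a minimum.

f(x,y,z) = x^2 + 3y^2 + 2z^2 - 8x + 6y + 35
df/dx = 2x + (-8) = 0 => x = 4
df/dy = 6y + (6) = 0 => y = -1
df/dz = 4z + (0) = 0 => z = 0
f(4,-1,0) = 1*(4)^2 + 3*(-1)^2 + 2*(0)^2 + -8*(4) + 6*(-1) + 35 = 16
Hessian is diagonal with entries 2, 6, 4 > 0, confirmed minimum.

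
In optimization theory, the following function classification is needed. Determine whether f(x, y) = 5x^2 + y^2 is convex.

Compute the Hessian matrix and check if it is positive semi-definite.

f(x,y) = 5x^2 + y^2
Hessian H = [[10, 0], [0, 2]]
trace(H) = 12, det(H) = 20
Eigenvalues: (12 +/- sqrt(64)) / 2 = 10, 2
Since both eigenvalues > 0, f is convex.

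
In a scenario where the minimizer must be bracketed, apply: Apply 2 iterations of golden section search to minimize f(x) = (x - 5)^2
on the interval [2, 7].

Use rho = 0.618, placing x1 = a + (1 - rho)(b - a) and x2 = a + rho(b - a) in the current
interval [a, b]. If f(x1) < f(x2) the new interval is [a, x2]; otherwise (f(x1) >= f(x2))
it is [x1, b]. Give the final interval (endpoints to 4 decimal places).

Golden section search for min of f(x) = (x - 5)^2 on [2, 7].
Each step: x1 = a + (1 - rho)(b - a), x2 = a + rho(b - a); if f(x1) < f(x2) keep [a, x2], otherwise keep [x1, b].
Step 1: [2.0000, 7.0000], x1=3.9100 (f=1.1881), x2=5.0900 (f=0.0081); f(x1) > f(x2) => keep [3.9100, 7.0000]
Step 2: [3.9100, 7.0000], x1=5.0904 (f=0.0082), x2=5.8196 (f=0.6718); f(x1) < f(x2) => keep [3.9100, 5.8196]
Final interval: [3.9100, 5.8196]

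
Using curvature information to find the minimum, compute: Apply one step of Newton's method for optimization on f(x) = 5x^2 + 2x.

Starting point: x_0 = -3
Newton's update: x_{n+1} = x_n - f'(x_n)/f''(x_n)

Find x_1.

f(x) = 5x^2 + 2x
f'(x) = 10x + (2), f''(x) = 10
Newton step: x_1 = x_0 - f'(x_0)/f''(x_0)
f'(-3) = -28
x_1 = -3 - -28/10 = -1/5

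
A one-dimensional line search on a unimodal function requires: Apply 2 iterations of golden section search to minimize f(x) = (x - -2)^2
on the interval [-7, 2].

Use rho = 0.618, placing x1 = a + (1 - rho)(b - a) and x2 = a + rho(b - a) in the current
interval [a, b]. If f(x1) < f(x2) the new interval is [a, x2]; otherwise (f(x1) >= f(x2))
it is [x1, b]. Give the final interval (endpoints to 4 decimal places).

Golden section search for min of f(x) = (x - -2)^2 on [-7, 2].
Each step: x1 = a + (1 - rho)(b - a), x2 = a + rho(b - a); if f(x1) < f(x2) keep [a, x2], otherwise keep [x1, b].
Step 1: [-7.0000, 2.0000], x1=-3.5620 (f=2.4398), x2=-1.4380 (f=0.3158); f(x1) > f(x2) => keep [-3.5620, 2.0000]
Step 2: [-3.5620, 2.0000], x1=-1.4373 (f=0.3166), x2=-0.1247 (f=3.5168); f(x1) < f(x2) => keep [-3.5620, -0.1247]
Final interval: [-3.5620, -0.1247]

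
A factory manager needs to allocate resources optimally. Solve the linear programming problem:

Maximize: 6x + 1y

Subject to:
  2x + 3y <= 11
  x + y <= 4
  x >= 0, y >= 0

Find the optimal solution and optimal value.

Feasible vertices: (0, 0), (0, 11/3), (1, 3), (4, 0)
Objective 6x + 1y at each:
  (0, 0): 0
  (0, 11/3): 11/3
  (1, 3): 9
  (4, 0): 24
Maximum is 24 at (4, 0).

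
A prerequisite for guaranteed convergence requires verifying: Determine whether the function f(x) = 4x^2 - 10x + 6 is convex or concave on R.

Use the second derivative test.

f(x) = 4x^2 - 10x + 6
f'(x) = 8x - 10
f''(x) = 8
Since f''(x) = 8 > 0 for all x, f is convex on R.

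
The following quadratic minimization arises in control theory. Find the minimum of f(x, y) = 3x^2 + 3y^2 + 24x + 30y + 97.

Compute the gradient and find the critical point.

f(x,y) = 3x^2 + 3y^2 + 24x + 30y + 97
df/dx = 6x + (24) = 0  =>  x = -4
df/dy = 6y + (30) = 0  =>  y = -5
f(-4, -5) = 3*(-4)^2 + 3*(-5)^2 + 24*(-4) + 30*(-5) + 97 = -26
Hessian is diagonal with entries 6, 6 > 0, so this is a minimum.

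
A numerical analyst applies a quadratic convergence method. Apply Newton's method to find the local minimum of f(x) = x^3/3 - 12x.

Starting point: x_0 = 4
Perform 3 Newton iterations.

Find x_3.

f(x) = x^3/3 - 12x
f'(x) = x^2 - 12, f''(x) = 2x
Newton update: x_{n+1} = x_n - (x_n^2 - 12)/(2*x_n)
Step 1: x_0 = 4, f'=4, f''=8, x_1 = 7/2
Step 2: x_1 = 7/2, f'=1/4, f''=7, x_2 = 97/28
Step 3: x_2 = 97/28, f'=1/784, f''=97/14, x_3 = 18817/5432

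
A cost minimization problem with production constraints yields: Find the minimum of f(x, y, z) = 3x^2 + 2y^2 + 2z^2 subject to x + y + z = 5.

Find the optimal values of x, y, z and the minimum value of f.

Using Lagrange multipliers on f = 3x^2 + 2y^2 + 2z^2 with constraint x + y + z = 5:
Conditions: 2*3*x = lambda, 2*2*y = lambda, 2*2*z = lambda
So x = lambda/6, y = lambda/4, z = lambda/4
Substituting into constraint: lambda * (2/3) = 5
lambda = 15/2
x = 5/4, y = 15/8, z = 15/8
Minimum value = 75/4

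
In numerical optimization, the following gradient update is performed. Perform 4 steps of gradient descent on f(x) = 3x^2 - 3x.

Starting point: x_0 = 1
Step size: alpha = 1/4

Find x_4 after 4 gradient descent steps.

f(x) = 3x^2 - 3x, f'(x) = 6x + (-3)
Step 1: f'(1) = 3, x_1 = 1 - 1/4 * 3 = 1/4
Step 2: f'(1/4) = -3/2, x_2 = 1/4 - 1/4 * -3/2 = 5/8
Step 3: f'(5/8) = 3/4, x_3 = 5/8 - 1/4 * 3/4 = 7/16
Step 4: f'(7/16) = -3/8, x_4 = 7/16 - 1/4 * -3/8 = 17/32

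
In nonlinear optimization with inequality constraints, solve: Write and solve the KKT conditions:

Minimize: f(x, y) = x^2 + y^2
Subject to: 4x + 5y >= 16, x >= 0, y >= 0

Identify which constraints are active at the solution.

KKT conditions for min x^2 + y^2 s.t. 4x + 5y >= 16, x >= 0, y >= 0:
Stationarity: 2x = mu*4 + mu_x, 2y = mu*5 + mu_y, with mu, mu_x, mu_y >= 0
Complementary slackness: mu*(4x + 5y - 16) = 0, mu_x*x = 0, mu_y*y = 0
(0, 0) is infeasible (4*0 + 5*0 < 16), so if mu = 0 stationarity would force x = mu_x/2 >= 0, y = mu_y/2 >= 0 with mu_x*x = mu_y*y = 0, i.e. x = y = 0: contradiction. Hence mu > 0 and 4x + 5y = 16 is active.
Try x > 0, y > 0 (so mu_x = mu_y = 0): x = 4*mu/2, y = 5*mu/2
Substitute: 4*(4*mu/2) + 5*(5*mu/2) = 16
  mu*41/2 = 16 => mu = 32/41
x* = 64/41 > 0, y* = 80/41 > 0, consistent with mu_x = mu_y = 0.
f is convex and the constraints are linear, so this KKT point is the global minimum.
f* = 256/41
Active constraints: 4x + 5y >= 16 (holds with equality, mu = 32/41 > 0); x >= 0 and y >= 0 are inactive (mu_x = mu_y = 0).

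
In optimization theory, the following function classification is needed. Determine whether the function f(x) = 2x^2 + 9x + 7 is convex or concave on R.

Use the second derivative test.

f(x) = 2x^2 + 9x + 7
f'(x) = 4x + 9
f''(x) = 4
Since f''(x) = 4 > 0 for all x, f is convex on R.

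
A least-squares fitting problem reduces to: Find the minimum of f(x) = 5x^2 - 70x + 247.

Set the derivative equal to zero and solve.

f(x) = 5x^2 - 70x + 247
f'(x) = 10x + (-70) = 0
x = 70/10 = 7
f(7) = 2
Since f''(x) = 10 > 0, this is a minimum.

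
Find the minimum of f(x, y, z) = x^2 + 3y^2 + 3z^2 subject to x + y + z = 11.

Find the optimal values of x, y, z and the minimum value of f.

Using Lagrange multipliers on f = x^2 + 3y^2 + 3z^2 with constraint x + y + z = 11:
Conditions: 2*1*x = lambda, 2*3*y = lambda, 2*3*z = lambda
So x = lambda/2, y = lambda/6, z = lambda/6
Substituting into constraint: lambda * (5/6) = 11
lambda = 66/5
x = 33/5, y = 11/5, z = 11/5
Minimum value = 363/5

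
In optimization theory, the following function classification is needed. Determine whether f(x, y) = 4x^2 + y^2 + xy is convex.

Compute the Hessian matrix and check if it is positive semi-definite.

f(x,y) = 4x^2 + y^2 + xy
Hessian H = [[8, 1], [1, 2]]
trace(H) = 10, det(H) = 15
Eigenvalues: (10 +/- sqrt(40)) / 2 = 8.162, 1.838
Since both eigenvalues > 0, f is convex.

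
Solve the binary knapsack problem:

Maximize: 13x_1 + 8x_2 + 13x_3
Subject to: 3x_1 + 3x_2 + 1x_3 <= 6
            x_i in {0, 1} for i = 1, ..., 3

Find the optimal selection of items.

Items: item 1 (v=13, w=3), item 2 (v=8, w=3), item 3 (v=13, w=1)
Capacity: 6
Checking all 8 subsets (w = total weight, v = total value):
  {}: w = 0, v = 0
  {1}: w = 3, v = 13
  {2}: w = 3, v = 8
  {3}: w = 1, v = 13
  {1, 2}: w = 6, v = 21
  {1, 3}: w = 4, v = 26
  {2, 3}: w = 4, v = 21
  {1, 2, 3}: w = 7 > 6, infeasible
Best feasible subset: items [1, 3]
Total weight: 4 <= 6, total value: 26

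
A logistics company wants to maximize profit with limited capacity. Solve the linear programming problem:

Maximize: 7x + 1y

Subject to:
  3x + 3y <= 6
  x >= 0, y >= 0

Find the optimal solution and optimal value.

The feasible region has vertices at [(0, 0), (2, 0), (0, 2)].
Checking objective 7x + 1y at each vertex:
  (0, 0): 7*0 + 1*0 = 0
  (2, 0): 7*2 + 1*0 = 14
  (0, 2): 7*0 + 1*2 = 2
Maximum is 14 at (2, 0).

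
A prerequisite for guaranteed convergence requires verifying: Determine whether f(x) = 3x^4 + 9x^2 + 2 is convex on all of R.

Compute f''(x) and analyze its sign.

f(x) = 3x^4 + 9x^2 + 2
f'(x) = 12x^3 + 18x
f''(x) = 36x^2 + 18
f''(x) = 36x^2 + 18 >= 18 > 0 for all x
Therefore, f is convex on R.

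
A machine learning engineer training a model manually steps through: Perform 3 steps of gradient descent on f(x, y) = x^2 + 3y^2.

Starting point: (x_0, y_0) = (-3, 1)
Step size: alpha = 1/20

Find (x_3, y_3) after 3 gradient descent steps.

f(x,y) = x^2 + 3y^2
grad_x = 2x + 0y, grad_y = 6y + 0x
Step 1: grad = (-6, 6), (-27/10, 7/10)
Step 2: grad = (-27/5, 21/5), (-243/100, 49/100)
Step 3: grad = (-243/50, 147/50), (-2187/1000, 343/1000)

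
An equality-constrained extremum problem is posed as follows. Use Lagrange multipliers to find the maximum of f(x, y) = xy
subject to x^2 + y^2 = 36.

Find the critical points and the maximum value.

Lagrange conditions: y = 2*lambda*x and x = 2*lambda*y
If x = 0 then y = 0, violating the constraint, so x, y != 0.
Dividing: y/x = x/y => x^2 = y^2 => y = x or y = -x
Constraint: 2x^2 = 36 => x^2 = 18 => x = +/-sqrt(18)
Critical points: (sqrt(18), sqrt(18)), (-sqrt(18), -sqrt(18)), (sqrt(18), -sqrt(18)), (-sqrt(18), sqrt(18))
  y = x:  xy = x^2 = 18  at (sqrt(18), sqrt(18)) and (-sqrt(18), -sqrt(18))
  y = -x: xy = -x^2 = -18 at (sqrt(18), -sqrt(18)) and (-sqrt(18), sqrt(18))
Maximum xy = 18 at (sqrt(18), sqrt(18)) and (-sqrt(18), -sqrt(18))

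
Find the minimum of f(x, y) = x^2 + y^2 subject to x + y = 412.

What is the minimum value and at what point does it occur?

Substitute y = 412 - x into f(x,y) = x^2 + y^2:
g(x) = x^2 + (412 - x)^2 = 2x^2 - 824x + 169744
g'(x) = 4x - 824 = 0  =>  x = 206
y = 412 - 206 = 206
Minimum value = 206^2 + 206^2 = 84872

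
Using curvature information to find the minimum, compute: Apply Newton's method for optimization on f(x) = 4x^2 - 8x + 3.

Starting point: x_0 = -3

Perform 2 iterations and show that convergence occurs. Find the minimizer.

f(x) = 4x^2 - 8x + 3, f'(x) = 8x + (-8), f''(x) = 8
Step 1: f'(-3) = -32, x_1 = -3 - -32/8 = 1
Step 2: f'(1) = 0, x_2 = 1 (converged)
Newton's method converges in 1 step for quadratics.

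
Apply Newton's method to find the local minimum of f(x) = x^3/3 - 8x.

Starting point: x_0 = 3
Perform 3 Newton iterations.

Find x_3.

f(x) = x^3/3 - 8x
f'(x) = x^2 - 8, f''(x) = 2x
Newton update: x_{n+1} = x_n - (x_n^2 - 8)/(2*x_n)
Step 1: x_0 = 3, f'=1, f''=6, x_1 = 17/6
Step 2: x_1 = 17/6, f'=1/36, f''=17/3, x_2 = 577/204
Step 3: x_2 = 577/204, f'=1/41616, f''=577/102, x_3 = 665857/235416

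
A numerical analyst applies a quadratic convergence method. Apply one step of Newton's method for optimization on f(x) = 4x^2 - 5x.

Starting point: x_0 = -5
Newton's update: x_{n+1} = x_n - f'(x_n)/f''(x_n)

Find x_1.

f(x) = 4x^2 - 5x
f'(x) = 8x + (-5), f''(x) = 8
Newton step: x_1 = x_0 - f'(x_0)/f''(x_0)
f'(-5) = -45
x_1 = -5 - -45/8 = 5/8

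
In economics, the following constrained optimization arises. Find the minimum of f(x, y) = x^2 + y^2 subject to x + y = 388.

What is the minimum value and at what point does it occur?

Substitute y = 388 - x into f(x,y) = x^2 + y^2:
g(x) = x^2 + (388 - x)^2 = 2x^2 - 776x + 150544
g'(x) = 4x - 776 = 0  =>  x = 194
y = 388 - 194 = 194
Minimum value = 194^2 + 194^2 = 75272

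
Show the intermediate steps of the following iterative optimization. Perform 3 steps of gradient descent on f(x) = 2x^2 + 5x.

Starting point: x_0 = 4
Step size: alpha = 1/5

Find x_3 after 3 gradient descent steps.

f(x) = 2x^2 + 5x, f'(x) = 4x + (5)
Step 1: f'(4) = 21, x_1 = 4 - 1/5 * 21 = -1/5
Step 2: f'(-1/5) = 21/5, x_2 = -1/5 - 1/5 * 21/5 = -26/25
Step 3: f'(-26/25) = 21/25, x_3 = -26/25 - 1/5 * 21/25 = -151/125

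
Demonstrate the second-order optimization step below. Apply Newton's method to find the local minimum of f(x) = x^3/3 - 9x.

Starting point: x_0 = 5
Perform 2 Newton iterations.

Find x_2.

f(x) = x^3/3 - 9x
f'(x) = x^2 - 9, f''(x) = 2x
Newton update: x_{n+1} = x_n - (x_n^2 - 9)/(2*x_n)
Step 1: x_0 = 5, f'=16, f''=10, x_1 = 17/5
Step 2: x_1 = 17/5, f'=64/25, f''=34/5, x_2 = 257/85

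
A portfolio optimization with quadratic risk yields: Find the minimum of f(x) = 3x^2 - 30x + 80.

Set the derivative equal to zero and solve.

f(x) = 3x^2 - 30x + 80
f'(x) = 6x + (-30) = 0
x = 30/6 = 5
f(5) = 5
Since f''(x) = 6 > 0, this is a minimum.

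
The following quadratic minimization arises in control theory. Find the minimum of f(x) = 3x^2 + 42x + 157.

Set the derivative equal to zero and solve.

f(x) = 3x^2 + 42x + 157
f'(x) = 6x + (42) = 0
x = -42/6 = -7
f(-7) = 10
Since f''(x) = 6 > 0, this is a minimum.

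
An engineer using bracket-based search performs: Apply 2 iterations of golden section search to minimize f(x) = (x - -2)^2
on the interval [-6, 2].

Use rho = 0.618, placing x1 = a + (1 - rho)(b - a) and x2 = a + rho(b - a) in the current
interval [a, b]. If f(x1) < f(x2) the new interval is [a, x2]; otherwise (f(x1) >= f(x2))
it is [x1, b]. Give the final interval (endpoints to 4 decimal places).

Golden section search for min of f(x) = (x - -2)^2 on [-6, 2].
Each step: x1 = a + (1 - rho)(b - a), x2 = a + rho(b - a); if f(x1) < f(x2) keep [a, x2], otherwise keep [x1, b].
Step 1: [-6.0000, 2.0000], x1=-2.9440 (f=0.8911), x2=-1.0560 (f=0.8911); f(x1) = f(x2) (tie, not '<') => keep [-2.9440, 2.0000]
Step 2: [-2.9440, 2.0000], x1=-1.0554 (f=0.8923), x2=0.1114 (f=4.4580); f(x1) < f(x2) => keep [-2.9440, 0.1114]
Final interval: [-2.9440, 0.1114]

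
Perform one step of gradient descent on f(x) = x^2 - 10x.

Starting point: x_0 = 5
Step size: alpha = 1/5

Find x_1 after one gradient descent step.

f(x) = x^2 - 10x
f'(x) = 2x - 10
f'(5) = 2*5 + (-10) = 0
x_1 = x_0 - alpha * f'(x_0) = 5 - 1/5 * 0 = 5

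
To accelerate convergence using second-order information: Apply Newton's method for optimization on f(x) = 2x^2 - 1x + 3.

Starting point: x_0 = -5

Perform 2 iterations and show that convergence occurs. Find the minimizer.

f(x) = 2x^2 - 1x + 3, f'(x) = 4x + (-1), f''(x) = 4
Step 1: f'(-5) = -21, x_1 = -5 - -21/4 = 1/4
Step 2: f'(1/4) = 0, x_2 = 1/4 (converged)
Newton's method converges in 1 step for quadratics.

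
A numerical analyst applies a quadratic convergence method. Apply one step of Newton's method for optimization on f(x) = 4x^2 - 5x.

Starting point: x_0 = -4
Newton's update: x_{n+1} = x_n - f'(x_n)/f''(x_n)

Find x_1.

f(x) = 4x^2 - 5x
f'(x) = 8x + (-5), f''(x) = 8
Newton step: x_1 = x_0 - f'(x_0)/f''(x_0)
f'(-4) = -37
x_1 = -4 - -37/8 = 5/8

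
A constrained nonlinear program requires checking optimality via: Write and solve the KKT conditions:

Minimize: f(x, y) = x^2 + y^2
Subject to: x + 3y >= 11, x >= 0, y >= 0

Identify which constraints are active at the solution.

KKT conditions for min x^2 + y^2 s.t. 1x + 3y >= 11, x >= 0, y >= 0:
Stationarity: 2x = mu*1 + mu_x, 2y = mu*3 + mu_y, with mu, mu_x, mu_y >= 0
Complementary slackness: mu*(x + 3y - 11) = 0, mu_x*x = 0, mu_y*y = 0
(0, 0) is infeasible (1*0 + 3*0 < 11), so if mu = 0 stationarity would force x = mu_x/2 >= 0, y = mu_y/2 >= 0 with mu_x*x = mu_y*y = 0, i.e. x = y = 0: contradiction. Hence mu > 0 and x + 3y = 11 is active.
Try x > 0, y > 0 (so mu_x = mu_y = 0): x = 1*mu/2, y = 3*mu/2
Substitute: 1*(1*mu/2) + 3*(3*mu/2) = 11
  mu*10/2 = 11 => mu = 11/5
x* = 11/10 > 0, y* = 33/10 > 0, consistent with mu_x = mu_y = 0.
f is convex and the constraints are linear, so this KKT point is the global minimum.
f* = 121/10
Active constraints: x + 3y >= 11 (holds with equality, mu = 11/5 > 0); x >= 0 and y >= 0 are inactive (mu_x = mu_y = 0).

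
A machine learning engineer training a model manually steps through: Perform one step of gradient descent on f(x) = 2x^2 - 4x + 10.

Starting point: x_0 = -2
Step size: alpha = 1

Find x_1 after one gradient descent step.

f(x) = 2x^2 - 4x + 10
f'(x) = 4x - 4
f'(-2) = 4*-2 + (-4) = -12
x_1 = x_0 - alpha * f'(x_0) = -2 - 1 * -12 = 10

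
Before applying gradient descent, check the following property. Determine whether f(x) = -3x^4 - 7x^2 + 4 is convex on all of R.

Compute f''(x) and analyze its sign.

f(x) = -3x^4 - 7x^2 + 4
f'(x) = -12x^3 + -14x
f''(x) = -36x^2 + -14
f''(x) = -36x^2 + -14 <= -14 < 0 for all x
Therefore, f is concave on R.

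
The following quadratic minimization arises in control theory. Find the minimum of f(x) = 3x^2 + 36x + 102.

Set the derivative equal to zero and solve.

f(x) = 3x^2 + 36x + 102
f'(x) = 6x + (36) = 0
x = -36/6 = -6
f(-6) = -6
Since f''(x) = 6 > 0, this is a minimum.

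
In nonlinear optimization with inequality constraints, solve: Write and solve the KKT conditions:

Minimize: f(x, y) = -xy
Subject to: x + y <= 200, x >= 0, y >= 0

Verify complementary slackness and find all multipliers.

Problem: min -xy s.t. x + y <= 200 (multiplier lambda), x >= 0 (mu_x), y >= 0 (mu_y)
KKT stationarity: -y + lambda - mu_x = 0, -x + lambda - mu_y = 0, with lambda, mu_x, mu_y >= 0
Complementary slackness: lambda*(x + y - 200) = 0, mu_x*x = 0, mu_y*y = 0
If lambda = 0: y = -mu_x <= 0 and x = -mu_y <= 0 force x = y = 0 with f = 0; but x = y = 100 is feasible with f = -10000 < 0, so this is not the minimum. Hence lambda > 0 and x + y = 200.
Try x > 0, y > 0 (so mu_x = mu_y = 0): y = lambda, x = lambda => x = y = lambda
x + y = 200 => 2*lambda = 200 => lambda = 100
x* = y* = 100 > 0, consistent with mu_x = mu_y = 0.
(Any feasible point with x = 0 or y = 0 has f = 0 > -10000, so the minimum is not on those boundaries.)
min(-xy) = -10000 (i.e. max xy = 10000)
Multipliers: lambda = 100, mu_x = 0, mu_y = 0
Complementary slackness: lambda*(x + y - 200) = 100*(100 + 100 - 200) = 0, mu_x*x = 0*100 = 0, mu_y*y = 0*100 = 0. Satisfied.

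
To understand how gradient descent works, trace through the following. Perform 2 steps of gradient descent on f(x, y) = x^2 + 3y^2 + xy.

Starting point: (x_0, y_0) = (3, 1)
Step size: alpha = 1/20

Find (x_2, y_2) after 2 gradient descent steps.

f(x,y) = x^2 + 3y^2 + xy
grad_x = 2x + 1y, grad_y = 6y + 1x
Step 1: grad = (7, 9), (53/20, 11/20)
Step 2: grad = (117/20, 119/20), (943/400, 101/400)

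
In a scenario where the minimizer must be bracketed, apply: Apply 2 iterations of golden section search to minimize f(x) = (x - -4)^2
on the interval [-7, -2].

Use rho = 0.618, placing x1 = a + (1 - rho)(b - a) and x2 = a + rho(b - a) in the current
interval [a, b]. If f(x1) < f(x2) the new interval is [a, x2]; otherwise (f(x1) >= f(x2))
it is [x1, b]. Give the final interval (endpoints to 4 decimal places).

Golden section search for min of f(x) = (x - -4)^2 on [-7, -2].
Each step: x1 = a + (1 - rho)(b - a), x2 = a + rho(b - a); if f(x1) < f(x2) keep [a, x2], otherwise keep [x1, b].
Step 1: [-7.0000, -2.0000], x1=-5.0900 (f=1.1881), x2=-3.9100 (f=0.0081); f(x1) > f(x2) => keep [-5.0900, -2.0000]
Step 2: [-5.0900, -2.0000], x1=-3.9096 (f=0.0082), x2=-3.1804 (f=0.6718); f(x1) < f(x2) => keep [-5.0900, -3.1804]
Final interval: [-5.0900, -3.1804]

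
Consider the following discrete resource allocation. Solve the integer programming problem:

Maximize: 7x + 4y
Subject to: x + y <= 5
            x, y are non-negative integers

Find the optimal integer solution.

Objective: 7x + 4y, constraint: x + y <= 5
Coefficient of x is 7 >= coefficient of y is 4, so allocate the entire budget to x.
Optimal: x = 5, y = 0, value = 35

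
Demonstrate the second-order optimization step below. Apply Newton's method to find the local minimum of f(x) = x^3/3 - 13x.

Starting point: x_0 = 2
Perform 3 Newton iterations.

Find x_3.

f(x) = x^3/3 - 13x
f'(x) = x^2 - 13, f''(x) = 2x
Newton update: x_{n+1} = x_n - (x_n^2 - 13)/(2*x_n)
Step 1: x_0 = 2, f'=-9, f''=4, x_1 = 17/4
Step 2: x_1 = 17/4, f'=81/16, f''=17/2, x_2 = 497/136
Step 3: x_2 = 497/136, f'=6561/18496, f''=497/68, x_3 = 487457/135184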